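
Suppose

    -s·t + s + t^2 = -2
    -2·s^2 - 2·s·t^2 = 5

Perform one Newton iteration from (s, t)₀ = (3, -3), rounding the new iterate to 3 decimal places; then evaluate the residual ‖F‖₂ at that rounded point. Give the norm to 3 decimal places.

38.614

At (3, -3): F = (23.000, -77.000).
Jacobian J = [[-t + 1, -s + 2·t], [-4·s - 2·t^2, -4·s·t]].
At the point, J = [[4.000, -9.000], [-30.000, 36.000]] (det J = -126.000).
Solving J·Δ = −F gives Δ = (1.071, 3.032).
Then the next iterate is (s, t)₁ = (4.071, 0.032).
Re-evaluating at (4.071, 0.032): F = (5.94175, -38.15442), so ‖F‖₂ = 38.614.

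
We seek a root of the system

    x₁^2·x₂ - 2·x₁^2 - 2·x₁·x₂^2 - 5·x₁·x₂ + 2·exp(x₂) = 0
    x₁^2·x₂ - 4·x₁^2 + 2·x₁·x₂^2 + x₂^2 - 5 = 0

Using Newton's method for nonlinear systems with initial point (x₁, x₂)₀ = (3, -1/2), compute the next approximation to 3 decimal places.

(-0.660, -27.126)

At (3, -1/2): F = (-15.28694, -43.750).
Jacobian J = [[2·x₁·x₂ - 4·x₁ - 2·x₂^2 - 5·x₂, x₁^2 - 4·x₁·x₂ - 5·x₁ + 2·exp(x₂)], [2·x₁·x₂ - 8·x₁ + 2·x₂^2, x₁^2 + 4·x₁·x₂ + 2·x₂]].
At the point, J = [[-13.000, 1.21306], [-26.500, 2.000]] (det J = 6.14612).
Solving J·Δ = −F gives Δ = (-3.660, -26.626).
Then the next iterate is (x₁, x₂)₁ = (-0.660, -27.126).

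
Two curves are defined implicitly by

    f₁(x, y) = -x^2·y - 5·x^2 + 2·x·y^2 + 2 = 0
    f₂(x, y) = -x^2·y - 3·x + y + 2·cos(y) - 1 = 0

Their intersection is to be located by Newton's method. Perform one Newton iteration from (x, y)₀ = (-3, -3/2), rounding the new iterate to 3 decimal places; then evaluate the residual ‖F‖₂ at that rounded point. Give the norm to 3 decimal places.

10.785

At (-3, -3/2): F = (-43.000, 20.14147).
Jacobian J = [[-2·x·y - 10·x + 2·y^2, -x^2 + 4·x·y], [-2·x·y - 3, -x^2 - 2·sin(y) + 1]].
At the point, J = [[25.500, 9.000], [-12.000, -6.00501]] (det J = -45.12776).
Solving J·Δ = −F gives Δ = (1.705, -0.053).
Then the next iterate is (x, y)₁ = (-1.295, -1.553).
Re-evaluating at (-1.295, -1.553): F = (-10.02729, 3.97201), so ‖F‖₂ = 10.785.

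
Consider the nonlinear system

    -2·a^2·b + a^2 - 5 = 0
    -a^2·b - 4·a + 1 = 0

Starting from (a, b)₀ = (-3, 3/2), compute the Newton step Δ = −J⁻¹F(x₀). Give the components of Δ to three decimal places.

At (-3, 3/2): F = (-23.000, -0.500).
Jacobian J = [[-4·a·b + 2·a, -2·a^2], [-2·a·b - 4, -a^2]].
At the point, J = [[12.000, -18.000], [5.000, -9.000]] (det J = -18.000).
Solving J·Δ = −F gives Δ = (11.000, 6.056).

(11.000, 6.056)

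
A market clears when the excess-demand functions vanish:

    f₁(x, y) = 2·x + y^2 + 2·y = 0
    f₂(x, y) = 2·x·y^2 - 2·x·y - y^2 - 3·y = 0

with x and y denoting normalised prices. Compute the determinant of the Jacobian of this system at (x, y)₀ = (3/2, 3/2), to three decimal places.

-7.500

J = [[2, 2·y + 2], [2·y^2 - 2·y, 4·x·y - 2·x - 2·y - 3]].
At the point, J = [[2.000, 5.000], [1.500, 0.000]].
det J = -7.500.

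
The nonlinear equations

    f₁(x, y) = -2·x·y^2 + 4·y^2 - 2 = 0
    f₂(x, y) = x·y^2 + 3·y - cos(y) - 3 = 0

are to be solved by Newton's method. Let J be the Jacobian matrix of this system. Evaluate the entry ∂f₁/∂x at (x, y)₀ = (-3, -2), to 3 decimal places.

-8.000

∂f₁/∂x = -2·y^2.
At (-3, -2) this is -8.000.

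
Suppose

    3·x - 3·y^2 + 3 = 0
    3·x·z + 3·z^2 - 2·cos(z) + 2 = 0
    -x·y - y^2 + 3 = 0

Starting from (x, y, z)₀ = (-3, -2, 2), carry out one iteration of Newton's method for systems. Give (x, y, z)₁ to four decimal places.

At (-3, -2, 2): F = (-18.0000, -3.167706, -7.0000).
Jacobian J = [[3, -6·y, 0], [3·z, 0, 3·x + 6·z + 2·sin(z)], [-y, -x - 2·y, 0]].
At the point, J = [[3.0000, 12.0000, 0.0000], [6.0000, 0.0000, 4.818595], [2.0000, 7.0000, 0.0000]] (det J = 14.455785).
Solving J·Δ = −F gives Δ = (-14.0000, 5.0000, 18.0899).
Then the next iterate is (x, y, z)₁ = (-17.0000, 3.0000, 20.0899).

(-17.0000, 3.0000, 20.0899)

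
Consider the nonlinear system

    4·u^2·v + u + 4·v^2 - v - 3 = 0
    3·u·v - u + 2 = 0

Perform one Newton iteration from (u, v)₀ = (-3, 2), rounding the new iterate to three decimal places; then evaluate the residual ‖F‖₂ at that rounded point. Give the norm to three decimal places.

16.930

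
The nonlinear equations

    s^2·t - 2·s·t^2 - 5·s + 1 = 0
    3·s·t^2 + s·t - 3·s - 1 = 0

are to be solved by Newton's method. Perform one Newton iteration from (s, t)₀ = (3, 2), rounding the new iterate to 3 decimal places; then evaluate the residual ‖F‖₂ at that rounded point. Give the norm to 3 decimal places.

17.326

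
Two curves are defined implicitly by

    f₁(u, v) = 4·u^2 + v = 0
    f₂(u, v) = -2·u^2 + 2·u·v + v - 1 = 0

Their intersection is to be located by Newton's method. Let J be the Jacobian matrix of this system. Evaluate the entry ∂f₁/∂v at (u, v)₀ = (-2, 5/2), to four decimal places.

1.0000

∂f₁/∂v = 1.
At (-2, 5/2) this is 1.0000.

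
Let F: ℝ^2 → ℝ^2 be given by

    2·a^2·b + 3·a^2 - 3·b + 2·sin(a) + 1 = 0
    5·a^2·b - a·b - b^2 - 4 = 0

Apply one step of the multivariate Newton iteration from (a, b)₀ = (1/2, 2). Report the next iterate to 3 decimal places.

At (1/2, 2): F = (-2.29115, -6.500).
Jacobian J = [[4·a·b + 6·a + 2·cos(a), 2·a^2 - 3], [10·a·b - b, 5·a^2 - a - 2·b]].
At the point, J = [[8.75517, -2.500], [8.000, -3.250]] (det J = -8.45429).
Solving J·Δ = −F gives Δ = (-1.041, -4.563).
Then the next iterate is (a, b)₁ = (-0.541, -2.563).

(-0.541, -2.563)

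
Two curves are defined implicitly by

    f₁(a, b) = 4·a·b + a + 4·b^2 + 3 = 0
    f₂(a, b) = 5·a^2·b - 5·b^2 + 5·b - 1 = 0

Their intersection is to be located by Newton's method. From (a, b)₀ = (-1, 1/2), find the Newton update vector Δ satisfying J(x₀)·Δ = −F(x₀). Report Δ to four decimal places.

At (-1, 1/2): F = (1.0000, 2.7500).
Jacobian J = [[4·b + 1, 4·a + 8·b], [10·a·b, 5·a^2 - 10·b + 5]].
At the point, J = [[3.0000, 0.0000], [-5.0000, 5.0000]] (det J = 15.0000).
Solving J·Δ = −F gives Δ = (-0.3333, -0.8833).

(-0.3333, -0.8833)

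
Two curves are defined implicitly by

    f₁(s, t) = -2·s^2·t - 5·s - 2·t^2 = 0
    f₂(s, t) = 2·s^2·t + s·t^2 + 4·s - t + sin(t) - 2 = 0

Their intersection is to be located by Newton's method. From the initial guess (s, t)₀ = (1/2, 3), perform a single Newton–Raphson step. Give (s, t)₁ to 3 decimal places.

(0.473, 1.264)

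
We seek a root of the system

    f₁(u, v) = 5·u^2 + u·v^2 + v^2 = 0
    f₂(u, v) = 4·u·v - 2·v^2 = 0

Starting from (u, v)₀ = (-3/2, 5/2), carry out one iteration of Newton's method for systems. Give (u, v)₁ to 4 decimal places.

(-0.2955, 1.5341)

At (-3/2, 5/2): F = (8.1250, -27.5000).
Jacobian J = [[10·u + v^2, 2·u·v + 2·v], [4·v, 4·u - 4·v]].
At the point, J = [[-8.7500, -2.5000], [10.0000, -16.0000]] (det J = 165.0000).
Solving J·Δ = −F gives Δ = (1.2045, -0.9659).
Then the next iterate is (u, v)₁ = (-0.2955, 1.5341).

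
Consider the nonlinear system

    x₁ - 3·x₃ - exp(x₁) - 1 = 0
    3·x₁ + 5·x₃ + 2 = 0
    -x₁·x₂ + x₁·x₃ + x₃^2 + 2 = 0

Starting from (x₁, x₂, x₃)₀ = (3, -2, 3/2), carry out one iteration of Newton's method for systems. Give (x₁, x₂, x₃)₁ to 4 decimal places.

At (3, -2, 3/2): F = (-22.585537, 18.5000, 14.7500).
Jacobian J = [[-exp(x₁) + 1, 0, -3], [3, 0, 5], [-x₂ + x₃, -x₁, x₁ + 2·x₃]].
At the point, J = [[-19.085537, 0.0000, -3.0000], [3.0000, 0.0000, 5.0000], [3.5000, -3.0000, 6.0000]] (det J = -259.283054).
Solving J·Δ = −F gives Δ = (-0.6645, -2.4612, -3.3013).
Then the next iterate is (x₁, x₂, x₃)₁ = (2.3355, -4.4612, -1.8013).

(2.3355, -4.4612, -1.8013)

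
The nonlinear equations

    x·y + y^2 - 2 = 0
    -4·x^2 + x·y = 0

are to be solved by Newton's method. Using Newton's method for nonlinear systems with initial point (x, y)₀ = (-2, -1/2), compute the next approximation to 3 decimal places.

At (-2, -1/2): F = (-0.750, -15.000).
Jacobian J = [[y, x + 2·y], [-8·x + y, x]].
At the point, J = [[-0.500, -3.000], [15.500, -2.000]] (det J = 47.500).
Solving J·Δ = −F gives Δ = (0.916, -0.403).
Then the next iterate is (x, y)₁ = (-1.084, -0.903).

(-1.084, -0.903)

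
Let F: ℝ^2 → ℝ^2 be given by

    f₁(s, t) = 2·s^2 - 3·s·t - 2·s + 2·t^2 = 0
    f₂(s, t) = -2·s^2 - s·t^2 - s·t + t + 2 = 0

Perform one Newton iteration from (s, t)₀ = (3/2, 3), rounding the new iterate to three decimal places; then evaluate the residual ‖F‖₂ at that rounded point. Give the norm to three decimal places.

At (3/2, 3): F = (6.000, -17.500).
Jacobian J = [[4·s - 3·t - 2, -3·s + 4·t], [-4·s - t^2 - t, -2·s·t - s + 1]].
At the point, J = [[-5.000, 7.500], [-18.000, -9.500]] (det J = 182.500).
Solving J·Δ = −F gives Δ = (-0.407, -1.071).
Then the next iterate is (s, t)₁ = (1.093, 1.929).
Re-evaluating at (1.093, 1.929): F = (1.32019, -4.63579), so ‖F‖₂ = 4.820.

4.820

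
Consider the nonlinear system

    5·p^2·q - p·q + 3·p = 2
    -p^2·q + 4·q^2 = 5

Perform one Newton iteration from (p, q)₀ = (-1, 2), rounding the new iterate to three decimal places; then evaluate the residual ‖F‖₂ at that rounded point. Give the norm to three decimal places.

1.955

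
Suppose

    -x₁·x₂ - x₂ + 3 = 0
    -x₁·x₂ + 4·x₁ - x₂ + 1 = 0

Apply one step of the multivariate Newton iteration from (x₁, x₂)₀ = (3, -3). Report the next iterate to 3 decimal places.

(0.500, -1.125)

At (3, -3): F = (15.000, 25.000).
Jacobian J = [[-x₂, -x₁ - 1], [-x₂ + 4, -x₁ - 1]].
At the point, J = [[3.000, -4.000], [7.000, -4.000]] (det J = 16.000).
Solving J·Δ = −F gives Δ = (-2.500, 1.875).
Then the next iterate is (x₁, x₂)₁ = (0.500, -1.125).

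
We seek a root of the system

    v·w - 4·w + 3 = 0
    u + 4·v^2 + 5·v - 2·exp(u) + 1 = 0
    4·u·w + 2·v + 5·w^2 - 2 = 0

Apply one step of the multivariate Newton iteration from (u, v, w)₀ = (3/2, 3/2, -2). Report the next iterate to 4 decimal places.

(-22.4962, -10.3310, 10.6648)

At (3/2, 3/2, -2): F = (8.0000, 10.036622, 9.0000).
Jacobian J = [[0, w, v - 4], [-2·exp(u) + 1, 8·v + 5, 0], [4·w, 2, 4·u + 10·w]].
At the point, J = [[0.0000, -2.0000, -2.5000], [-7.963378, 17.0000, 0.0000], [-8.0000, 2.0000, -14.0000]] (det J = -77.208521).
Solving J·Δ = −F gives Δ = (-23.9962, -11.8310, 12.6648).
Then the next iterate is (u, v, w)₁ = (-22.4962, -10.3310, 10.6648).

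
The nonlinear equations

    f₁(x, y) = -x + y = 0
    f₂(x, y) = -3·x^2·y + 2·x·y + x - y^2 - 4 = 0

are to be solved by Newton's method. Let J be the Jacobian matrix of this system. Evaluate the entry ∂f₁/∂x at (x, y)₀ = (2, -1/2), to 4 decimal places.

∂f₁/∂x = -1.
At (2, -1/2) this is -1.0000.

-1.0000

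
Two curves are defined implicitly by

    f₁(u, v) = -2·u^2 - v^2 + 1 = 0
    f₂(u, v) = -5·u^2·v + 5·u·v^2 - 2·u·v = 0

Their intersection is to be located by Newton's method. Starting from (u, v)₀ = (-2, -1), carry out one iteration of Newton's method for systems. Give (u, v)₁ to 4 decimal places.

At (-2, -1): F = (-8.0000, 6.0000).
Jacobian J = [[-4·u, -2·v], [-10·u·v + 5·v^2 - 2·v, -5·u^2 + 10·u·v - 2·u]].
At the point, J = [[8.0000, 2.0000], [-13.0000, 4.0000]] (det J = 58.0000).
Solving J·Δ = −F gives Δ = (0.7586, 0.9655).
Then the next iterate is (u, v)₁ = (-1.2414, -0.0345).

(-1.2414, -0.0345)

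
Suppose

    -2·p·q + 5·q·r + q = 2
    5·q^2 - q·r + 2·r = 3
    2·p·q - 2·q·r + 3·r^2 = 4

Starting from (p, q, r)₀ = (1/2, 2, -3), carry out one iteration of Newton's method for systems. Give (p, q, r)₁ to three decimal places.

At (1/2, 2, -3): F = (-32.000, 17.000, 37.000).
Jacobian J = [[-2·q, -2·p + 5·r + 1, 5·q], [0, 10·q - r, -q + 2], [2·q, 2·p - 2·r, -2·q + 6·r]].
At the point, J = [[-4.000, -15.000, 10.000], [0.000, 23.000, 0.000], [4.000, 7.000, -22.000]] (det J = 1104.000).
Solving J·Δ = −F gives Δ = (-2.955, -0.739, 0.909).
Then the next iterate is (p, q, r)₁ = (-2.455, 1.261, -2.091).

(-2.455, 1.261, -2.091)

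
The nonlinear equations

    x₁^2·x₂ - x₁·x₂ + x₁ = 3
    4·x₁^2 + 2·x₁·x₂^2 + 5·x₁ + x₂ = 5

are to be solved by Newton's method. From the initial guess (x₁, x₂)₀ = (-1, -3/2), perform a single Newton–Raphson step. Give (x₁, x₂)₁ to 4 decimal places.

(-0.2958, 0.0634)

At (-1, -3/2): F = (-7.0000, -12.0000).
Jacobian J = [[2·x₁·x₂ - x₂ + 1, x₁^2 - x₁], [8·x₁ + 2·x₂^2 + 5, 4·x₁·x₂ + 1]].
At the point, J = [[5.5000, 2.0000], [1.5000, 7.0000]] (det J = 35.5000).
Solving J·Δ = −F gives Δ = (0.7042, 1.5634).
Then the next iterate is (x₁, x₂)₁ = (-0.2958, 0.0634).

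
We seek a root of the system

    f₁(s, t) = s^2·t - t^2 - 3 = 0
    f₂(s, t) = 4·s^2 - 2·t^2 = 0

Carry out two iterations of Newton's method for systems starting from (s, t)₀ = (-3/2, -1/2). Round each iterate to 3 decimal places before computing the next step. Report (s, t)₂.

At (-3/2, -1/2): F = (-4.375, 8.500).
Jacobian J = [[2·s·t, s^2 - 2·t], [8·s, -4·t]].
At the point, J = [[1.500, 3.250], [-12.000, 2.000]] (det J = 42.000).
Solving J·Δ = −F gives Δ = (0.866, 0.946).
Then the next iterate is (s, t)₁ = (-0.634, 0.446).
Round to (-0.634, 0.446) and repeat: F = (-3.01964, 1.20999), J = [[-0.56553, -0.49004], [-5.072, -1.784]].
Δ = (4.050, -10.836), so (s, t)₂ = (3.416, -10.390).

(3.416, -10.390)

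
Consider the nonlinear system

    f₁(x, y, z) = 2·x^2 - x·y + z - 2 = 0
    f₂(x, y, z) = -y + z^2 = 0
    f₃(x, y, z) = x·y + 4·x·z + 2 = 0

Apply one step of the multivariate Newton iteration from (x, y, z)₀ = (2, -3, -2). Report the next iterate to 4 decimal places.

At (2, -3, -2): F = (10.0000, 7.0000, -20.0000).
Jacobian J = [[4·x - y, -x, 1], [0, -1, 2·z], [y + 4·z, x, 4·x]].
At the point, J = [[11.0000, -2.0000, 1.0000], [0.0000, -1.0000, -4.0000], [-11.0000, 2.0000, 8.0000]] (det J = -99.0000).
Solving J·Δ = −F gives Δ = (-0.5455, 2.5556, 1.1111).
Then the next iterate is (x, y, z)₁ = (1.4545, -0.4444, -0.8889).

(1.4545, -0.4444, -0.8889)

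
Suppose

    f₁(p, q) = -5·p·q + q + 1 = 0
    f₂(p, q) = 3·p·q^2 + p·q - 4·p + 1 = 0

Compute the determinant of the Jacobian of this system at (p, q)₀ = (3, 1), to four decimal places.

-105.0000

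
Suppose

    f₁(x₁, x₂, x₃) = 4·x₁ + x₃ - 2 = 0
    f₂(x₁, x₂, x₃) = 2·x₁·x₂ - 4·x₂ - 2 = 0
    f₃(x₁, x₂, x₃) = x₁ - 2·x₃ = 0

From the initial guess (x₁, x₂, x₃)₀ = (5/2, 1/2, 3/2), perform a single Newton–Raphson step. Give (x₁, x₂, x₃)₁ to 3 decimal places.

(0.444, 4.056, 0.222)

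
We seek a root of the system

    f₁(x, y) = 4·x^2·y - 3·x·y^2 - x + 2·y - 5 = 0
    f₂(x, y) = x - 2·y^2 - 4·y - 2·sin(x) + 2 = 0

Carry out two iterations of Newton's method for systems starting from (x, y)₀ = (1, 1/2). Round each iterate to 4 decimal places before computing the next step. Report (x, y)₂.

At (1, 1/2): F = (-3.7500, -1.182942).
Jacobian J = [[8·x·y - 3·y^2 - 1, 4·x^2 - 6·x·y + 2], [-2·cos(x) + 1, -4·y - 4]].
At the point, J = [[2.2500, 3.0000], [-0.080605, -6.0000]] (det J = -13.258186).
Solving J·Δ = −F gives Δ = (1.9647, -0.2236).
Then the next iterate is (x, y)₁ = (2.9647, 0.2764).
Round to (2.9647, 0.2764) and repeat: F = (1.626229, 3.354363), J = [[5.326354, 32.241126], [2.968790, -5.1056]].
Δ = (-0.9474, 0.1061), so (x, y)₂ = (2.0173, 0.3825).

(2.0173, 0.3825)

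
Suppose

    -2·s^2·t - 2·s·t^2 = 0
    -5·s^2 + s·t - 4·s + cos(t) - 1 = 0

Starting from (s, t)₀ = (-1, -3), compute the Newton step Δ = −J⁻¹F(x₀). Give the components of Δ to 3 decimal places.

At (-1, -3): F = (24.000, 0.01001).
Jacobian J = [[-4·s·t - 2·t^2, -2·s^2 - 4·s·t], [-10·s + t - 4, s - sin(t)]].
At the point, J = [[-30.000, -14.000], [3.000, -0.85888]] (det J = 67.76640).
Solving J·Δ = −F gives Δ = (0.302, 1.067).

(0.302, 1.067)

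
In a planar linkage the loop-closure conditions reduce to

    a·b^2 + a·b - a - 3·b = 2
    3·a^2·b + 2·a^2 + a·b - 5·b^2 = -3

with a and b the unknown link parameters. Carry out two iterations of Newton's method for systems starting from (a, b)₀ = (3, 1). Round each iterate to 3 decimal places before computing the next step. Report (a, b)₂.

At (3, 1): F = (-2.000, 46.000).
Jacobian J = [[b^2 + b - 1, 2·a·b + a - 3], [6·a·b + 4·a + b, 3·a^2 + a - 10·b]].
At the point, J = [[1.000, 6.000], [31.000, 20.000]] (det J = -166.000).
Solving J·Δ = −F gives Δ = (-1.904, 0.651).
Then the next iterate is (a, b)₁ = (1.096, 1.651).
Round to (1.096, 1.651) and repeat: F = (-3.25203, -0.46745), J = [[3.37680, 1.71499], [16.89198, -11.81035]].
Δ = (0.569, 0.775), so (a, b)₂ = (1.665, 2.426).

(1.665, 2.426)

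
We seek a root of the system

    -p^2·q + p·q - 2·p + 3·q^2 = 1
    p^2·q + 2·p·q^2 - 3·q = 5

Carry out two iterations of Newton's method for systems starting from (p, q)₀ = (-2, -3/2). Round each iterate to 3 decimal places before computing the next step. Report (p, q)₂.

(-8.609, 2.203)

At (-2, -3/2): F = (18.750, -15.500).
Jacobian J = [[-2·p·q + q - 2, -p^2 + p + 6·q], [2·p·q + 2·q^2, p^2 + 4·p·q - 3]].
At the point, J = [[-9.500, -15.000], [10.500, 13.000]] (det J = 34.000).
Solving J·Δ = −F gives Δ = (-0.331, 1.460).
Then the next iterate is (p, q)₁ = (-2.331, -0.040).
Round to (-2.331, -0.040) and repeat: F = (3.97738, -5.10480), J = [[-2.22648, -8.00456], [0.18968, 2.80652]].
Δ = (-6.278, 2.243), so (p, q)₂ = (-8.609, 2.203).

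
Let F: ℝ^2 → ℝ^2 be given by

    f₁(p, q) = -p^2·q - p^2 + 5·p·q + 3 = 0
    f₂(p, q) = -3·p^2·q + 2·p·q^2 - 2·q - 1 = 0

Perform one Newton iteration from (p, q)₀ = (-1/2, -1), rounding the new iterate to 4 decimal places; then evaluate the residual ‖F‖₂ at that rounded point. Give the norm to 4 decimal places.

50.3229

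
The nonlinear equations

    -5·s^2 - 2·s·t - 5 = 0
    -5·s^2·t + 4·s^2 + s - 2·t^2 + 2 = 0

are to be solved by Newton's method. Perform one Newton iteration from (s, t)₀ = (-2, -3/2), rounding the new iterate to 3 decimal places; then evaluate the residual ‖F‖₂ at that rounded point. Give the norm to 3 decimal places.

40.587

At (-2, -3/2): F = (-31.000, 41.500).
Jacobian J = [[-10·s - 2·t, -2·s], [-10·s·t + 8·s + 1, -5·s^2 - 4·t]].
At the point, J = [[23.000, 4.000], [-45.000, -14.000]] (det J = -142.000).
Solving J·Δ = −F gives Δ = (1.887, -3.102).
Then the next iterate is (s, t)₁ = (-0.113, -4.602).
Re-evaluating at (-0.113, -4.602): F = (-6.10390, -40.12492), so ‖F‖₂ = 40.587.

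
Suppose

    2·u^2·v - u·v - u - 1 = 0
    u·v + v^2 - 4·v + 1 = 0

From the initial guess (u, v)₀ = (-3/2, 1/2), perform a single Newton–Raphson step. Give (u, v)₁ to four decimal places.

(-1.1087, 0.2101)

At (-3/2, 1/2): F = (3.5000, -1.5000).
Jacobian J = [[4·u·v - v - 1, 2·u^2 - u], [v, u + 2·v - 4]].
At the point, J = [[-4.5000, 6.0000], [0.5000, -4.5000]] (det J = 17.2500).
Solving J·Δ = −F gives Δ = (0.3913, -0.2899).
Then the next iterate is (u, v)₁ = (-1.1087, 0.2101).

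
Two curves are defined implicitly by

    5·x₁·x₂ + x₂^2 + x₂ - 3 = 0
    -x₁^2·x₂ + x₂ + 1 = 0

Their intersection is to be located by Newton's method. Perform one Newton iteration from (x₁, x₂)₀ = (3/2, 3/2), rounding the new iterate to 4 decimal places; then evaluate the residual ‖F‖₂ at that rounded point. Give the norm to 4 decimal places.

0.7141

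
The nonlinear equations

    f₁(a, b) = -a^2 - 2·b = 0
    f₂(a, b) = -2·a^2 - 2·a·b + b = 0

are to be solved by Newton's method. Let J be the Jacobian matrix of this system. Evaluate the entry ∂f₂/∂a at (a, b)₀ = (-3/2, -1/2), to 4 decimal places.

7.0000

∂f₂/∂a = -4·a - 2·b.
At (-3/2, -1/2) this is 7.0000.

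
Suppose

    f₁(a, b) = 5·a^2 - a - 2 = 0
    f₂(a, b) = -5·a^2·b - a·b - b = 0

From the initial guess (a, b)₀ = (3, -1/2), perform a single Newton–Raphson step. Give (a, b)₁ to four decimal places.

At (3, -1/2): F = (40.0000, 24.5000).
Jacobian J = [[10·a - 1, 0], [-10·a·b - b, -5·a^2 - a - 1]].
At the point, J = [[29.0000, 0.0000], [15.5000, -49.0000]] (det J = -1421.0000).
Solving J·Δ = −F gives Δ = (-1.3793, 0.0637).
Then the next iterate is (a, b)₁ = (1.6207, -0.4363).

(1.6207, -0.4363)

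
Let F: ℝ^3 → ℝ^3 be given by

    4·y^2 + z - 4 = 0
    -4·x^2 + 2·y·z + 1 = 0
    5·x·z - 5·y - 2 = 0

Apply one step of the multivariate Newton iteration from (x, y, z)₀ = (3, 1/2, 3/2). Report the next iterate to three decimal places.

(1.647, 0.967, 1.132)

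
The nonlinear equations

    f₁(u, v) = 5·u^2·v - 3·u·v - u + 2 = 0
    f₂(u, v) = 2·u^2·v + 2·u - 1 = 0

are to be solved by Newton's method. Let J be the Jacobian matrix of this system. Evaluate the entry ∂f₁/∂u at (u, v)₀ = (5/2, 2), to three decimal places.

43.000

∂f₁/∂u = 10·u·v - 3·v - 1.
At (5/2, 2) this is 43.000.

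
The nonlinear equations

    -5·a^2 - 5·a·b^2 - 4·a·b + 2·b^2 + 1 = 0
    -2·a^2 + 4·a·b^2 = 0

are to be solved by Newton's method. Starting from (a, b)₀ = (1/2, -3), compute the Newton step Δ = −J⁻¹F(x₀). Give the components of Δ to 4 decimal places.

At (1/2, -3): F = (1.2500, 17.5000).
Jacobian J = [[-10·a - 5·b^2 - 4·b, -10·a·b - 4·a + 4·b], [-4·a + 4·b^2, 8·a·b]].
At the point, J = [[-38.0000, 1.0000], [34.0000, -12.0000]] (det J = 422.0000).
Solving J·Δ = −F gives Δ = (0.0770, 1.6765).

(0.0770, 1.6765)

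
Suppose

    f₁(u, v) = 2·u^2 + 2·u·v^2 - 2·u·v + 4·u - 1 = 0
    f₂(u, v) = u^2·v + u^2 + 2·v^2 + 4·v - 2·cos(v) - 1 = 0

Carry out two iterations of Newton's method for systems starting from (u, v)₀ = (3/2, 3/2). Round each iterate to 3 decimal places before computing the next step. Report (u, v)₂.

(0.373, 0.592)

At (3/2, 3/2): F = (11.750, 14.98353).
Jacobian J = [[4·u + 2·v^2 - 2·v + 4, 4·u·v - 2·u], [2·u·v + 2·u, u^2 + 4·v + 2·sin(v) + 4]].
At the point, J = [[11.500, 6.000], [7.500, 14.24499]] (det J = 118.81738).
Solving J·Δ = −F gives Δ = (-0.652, -0.709).
Then the next iterate is (u, v)₁ = (0.848, 0.791).
Round to (0.848, 0.791) and repeat: F = (3.54983, 3.29701), J = [[7.06136, 0.98707], [3.03754, 9.30522]].
Δ = (-0.475, -0.199), so (u, v)₂ = (0.373, 0.592).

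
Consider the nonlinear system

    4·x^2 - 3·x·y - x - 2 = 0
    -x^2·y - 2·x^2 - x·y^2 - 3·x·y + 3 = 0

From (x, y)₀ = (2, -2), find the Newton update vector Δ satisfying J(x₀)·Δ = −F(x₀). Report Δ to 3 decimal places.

At (2, -2): F = (24.000, 7.000).
Jacobian J = [[8·x - 3·y - 1, -3·x], [-2·x·y - 4·x - y^2 - 3·y, -x^2 - 2·x·y - 3·x]].
At the point, J = [[21.000, -6.000], [2.000, -2.000]] (det J = -30.000).
Solving J·Δ = −F gives Δ = (-0.200, 3.300).

(-0.200, 3.300)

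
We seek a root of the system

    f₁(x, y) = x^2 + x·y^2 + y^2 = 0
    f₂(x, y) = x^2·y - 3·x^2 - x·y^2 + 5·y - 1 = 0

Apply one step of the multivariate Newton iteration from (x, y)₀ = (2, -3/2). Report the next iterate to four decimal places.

(0.6695, -1.2295)

At (2, -3/2): F = (10.7500, -31.0000).
Jacobian J = [[2·x + y^2, 2·x·y + 2·y], [2·x·y - 6·x - y^2, x^2 - 2·x·y + 5]].
At the point, J = [[6.2500, -9.0000], [-20.2500, 15.0000]] (det J = -88.5000).
Solving J·Δ = −F gives Δ = (-1.3305, 0.2705).
Then the next iterate is (x, y)₁ = (0.6695, -1.2295).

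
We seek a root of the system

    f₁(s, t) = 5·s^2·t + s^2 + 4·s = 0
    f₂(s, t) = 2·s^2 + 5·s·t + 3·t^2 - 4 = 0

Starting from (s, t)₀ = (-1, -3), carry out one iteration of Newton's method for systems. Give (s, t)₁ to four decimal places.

(-0.6661, -1.5367)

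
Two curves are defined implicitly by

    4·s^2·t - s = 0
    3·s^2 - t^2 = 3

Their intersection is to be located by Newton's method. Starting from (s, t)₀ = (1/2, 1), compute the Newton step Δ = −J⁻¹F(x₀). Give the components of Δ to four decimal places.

(0.2500, -1.2500)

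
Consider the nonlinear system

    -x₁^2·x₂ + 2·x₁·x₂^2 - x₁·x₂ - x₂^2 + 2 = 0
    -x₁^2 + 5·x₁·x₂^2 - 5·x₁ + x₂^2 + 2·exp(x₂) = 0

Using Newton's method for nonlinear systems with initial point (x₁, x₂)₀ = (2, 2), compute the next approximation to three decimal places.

At (2, 2): F = (2.000, 44.77811).
Jacobian J = [[-2·x₁·x₂ + 2·x₂^2 - x₂, -x₁^2 + 4·x₁·x₂ - x₁ - 2·x₂], [-2·x₁ + 5·x₂^2 - 5, 10·x₁·x₂ + 2·x₂ + 2·exp(x₂)]].
At the point, J = [[-2.000, 6.000], [11.000, 58.77811]] (det J = -183.55622).
Solving J·Δ = −F gives Δ = (-0.823, -0.608).
Then the next iterate is (x₁, x₂)₁ = (1.177, 1.392).

(1.177, 1.392)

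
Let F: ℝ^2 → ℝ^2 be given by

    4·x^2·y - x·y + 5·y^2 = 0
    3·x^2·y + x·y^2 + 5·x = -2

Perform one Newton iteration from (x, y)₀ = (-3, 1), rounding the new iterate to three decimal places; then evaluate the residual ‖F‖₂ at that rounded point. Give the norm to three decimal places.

1318.015

At (-3, 1): F = (44.000, 11.000).
Jacobian J = [[8·x·y - y, 4·x^2 - x + 10·y], [6·x·y + y^2 + 5, 3·x^2 + 2·x·y]].
At the point, J = [[-25.000, 49.000], [-12.000, 21.000]] (det J = 63.000).
Solving J·Δ = −F gives Δ = (-6.111, -4.016).
Then the next iterate is (x, y)₁ = (-9.111, -3.016).
Re-evaluating at (-9.111, -3.016): F = (-983.43401, -877.50837), so ‖F‖₂ = 1318.015.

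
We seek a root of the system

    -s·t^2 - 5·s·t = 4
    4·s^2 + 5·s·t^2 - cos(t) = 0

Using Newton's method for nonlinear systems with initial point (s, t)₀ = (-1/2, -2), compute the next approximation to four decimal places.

(0.7750, -3.2998)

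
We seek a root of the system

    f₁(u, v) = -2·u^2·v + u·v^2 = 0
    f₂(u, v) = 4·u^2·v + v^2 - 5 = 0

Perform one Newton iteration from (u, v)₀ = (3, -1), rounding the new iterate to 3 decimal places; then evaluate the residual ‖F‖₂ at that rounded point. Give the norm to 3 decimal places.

At (3, -1): F = (21.000, -40.000).
Jacobian J = [[-4·u·v + v^2, -2·u^2 + 2·u·v], [8·u·v, 4·u^2 + 2·v]].
At the point, J = [[13.000, -24.000], [-24.000, 34.000]] (det J = -134.000).
Solving J·Δ = −F gives Δ = (-1.836, -0.119).
Then the next iterate is (u, v)₁ = (1.164, -1.119).
Re-evaluating at (1.164, -1.119): F = (4.48977, -9.81235), so ‖F‖₂ = 10.791.

10.791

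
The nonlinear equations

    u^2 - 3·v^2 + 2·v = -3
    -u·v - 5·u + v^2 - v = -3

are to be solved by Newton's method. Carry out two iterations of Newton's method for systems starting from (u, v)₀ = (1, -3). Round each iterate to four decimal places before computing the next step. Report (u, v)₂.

At (1, -3): F = (-29.0000, 13.0000).
Jacobian J = [[2·u, -6·v + 2], [-v - 5, -u + 2·v - 1]].
At the point, J = [[2.0000, 20.0000], [-2.0000, -8.0000]] (det J = 24.0000).
Solving J·Δ = −F gives Δ = (1.1667, 1.3333).
Then the next iterate is (u, v)₁ = (2.1667, -1.6667).
Round to (2.1667, -1.6667) and repeat: F = (-3.972478, 0.222328), J = [[4.3334, 12.0002], [-3.3333, -6.5001]].
Δ = (-1.9567, 1.0376), so (u, v)₂ = (0.2100, -0.6291).

(0.2100, -0.6291)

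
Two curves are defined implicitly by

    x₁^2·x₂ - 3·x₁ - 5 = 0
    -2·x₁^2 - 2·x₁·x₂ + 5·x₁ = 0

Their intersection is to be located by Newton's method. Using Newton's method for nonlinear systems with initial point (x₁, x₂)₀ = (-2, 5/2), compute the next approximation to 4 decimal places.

At (-2, 5/2): F = (11.0000, -8.0000).
Jacobian J = [[2·x₁·x₂ - 3, x₁^2], [-4·x₁ - 2·x₂ + 5, -2·x₁]].
At the point, J = [[-13.0000, 4.0000], [8.0000, 4.0000]] (det J = -84.0000).
Solving J·Δ = −F gives Δ = (0.9048, 0.1905).
Then the next iterate is (x₁, x₂)₁ = (-1.0952, 2.6905).

(-1.0952, 2.6905)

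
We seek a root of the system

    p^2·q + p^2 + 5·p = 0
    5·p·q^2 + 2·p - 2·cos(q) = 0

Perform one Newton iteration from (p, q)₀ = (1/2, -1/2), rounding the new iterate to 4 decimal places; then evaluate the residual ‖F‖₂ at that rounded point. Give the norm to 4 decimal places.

At (1/2, -1/2): F = (2.6250, -0.130165).
Jacobian J = [[2·p·q + 2·p + 5, p^2], [5·q^2 + 2, 10·p·q + 2·sin(q)]].
At the point, J = [[5.5000, 0.2500], [3.2500, -3.458851]] (det J = -19.836181).
Solving J·Δ = −F gives Δ = (-0.4561, -0.4662).
Then the next iterate is (p, q)₁ = (0.0439, -0.9662).
Re-evaluating at (0.0439, -0.9662): F = (0.219565, -0.844147), so ‖F‖₂ = 0.8722.

0.8722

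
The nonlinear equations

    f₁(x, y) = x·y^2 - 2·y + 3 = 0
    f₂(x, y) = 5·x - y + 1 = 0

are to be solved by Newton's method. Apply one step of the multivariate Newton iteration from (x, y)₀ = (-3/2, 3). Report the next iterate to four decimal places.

At (-3/2, 3): F = (-16.5000, -9.5000).
Jacobian J = [[y^2, 2·x·y - 2], [5, -1]].
At the point, J = [[9.0000, -11.0000], [5.0000, -1.0000]] (det J = 46.0000).
Solving J·Δ = −F gives Δ = (1.9130, 0.0652).
Then the next iterate is (x, y)₁ = (0.4130, 3.0652).

(0.4130, 3.0652)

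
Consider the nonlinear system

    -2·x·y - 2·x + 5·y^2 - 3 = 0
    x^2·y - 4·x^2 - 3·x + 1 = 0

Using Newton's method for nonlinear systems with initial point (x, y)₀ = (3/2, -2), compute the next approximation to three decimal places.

At (3/2, -2): F = (20.000, -17.000).
Jacobian J = [[-2·y - 2, -2·x + 10·y], [2·x·y - 8·x - 3, x^2]].
At the point, J = [[2.000, -23.000], [-21.000, 2.250]] (det J = -478.500).
Solving J·Δ = −F gives Δ = (-0.723, 0.807).
Then the next iterate is (x, y)₁ = (0.777, -1.193).

(0.777, -1.193)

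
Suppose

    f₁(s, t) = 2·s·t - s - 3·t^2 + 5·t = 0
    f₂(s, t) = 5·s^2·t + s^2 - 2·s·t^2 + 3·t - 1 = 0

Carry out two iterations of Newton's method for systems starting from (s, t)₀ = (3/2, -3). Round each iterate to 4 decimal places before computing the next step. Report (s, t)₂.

At (3/2, -3): F = (-52.5000, -68.5000).
Jacobian J = [[2·t - 1, 2·s - 6·t + 5], [10·s·t + 2·s - 2·t^2, 5·s^2 - 4·s·t + 3]].
At the point, J = [[-7.0000, 26.0000], [-60.0000, 32.2500]] (det J = 1334.2500).
Solving J·Δ = −F gives Δ = (-0.0659, 2.0015).
Then the next iterate is (s, t)₁ = (1.4341, -0.9985).
Round to (1.4341, -0.9985) and repeat: F = (-12.281504, -15.066248), J = [[-2.9970, 13.8592], [-13.445293, 19.011009]].
Δ = (0.1908, 0.9274), so (s, t)₂ = (1.6249, -0.0711).

(1.6249, -0.0711)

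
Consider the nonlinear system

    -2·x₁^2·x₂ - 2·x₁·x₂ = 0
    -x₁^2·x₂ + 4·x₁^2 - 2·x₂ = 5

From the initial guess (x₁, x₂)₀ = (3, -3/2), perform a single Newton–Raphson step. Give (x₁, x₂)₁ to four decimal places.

(1.6738, -1.1604)

At (3, -3/2): F = (36.0000, 47.5000).
Jacobian J = [[-4·x₁·x₂ - 2·x₂, -2·x₁^2 - 2·x₁], [-2·x₁·x₂ + 8·x₁, -x₁^2 - 2]].
At the point, J = [[21.0000, -24.0000], [33.0000, -11.0000]] (det J = 561.0000).
Solving J·Δ = −F gives Δ = (-1.3262, 0.3396).
Then the next iterate is (x₁, x₂)₁ = (1.6738, -1.1604).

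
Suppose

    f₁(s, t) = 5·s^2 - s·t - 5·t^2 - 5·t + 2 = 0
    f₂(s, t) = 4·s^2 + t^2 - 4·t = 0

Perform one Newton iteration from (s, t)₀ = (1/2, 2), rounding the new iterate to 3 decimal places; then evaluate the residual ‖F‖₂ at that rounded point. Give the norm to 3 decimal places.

At (1/2, 2): F = (-27.750, -3.000).
Jacobian J = [[10·s - t, -s - 10·t - 5], [8·s, 2·t - 4]].
At the point, J = [[3.000, -25.500], [4.000, 0.000]] (det J = 102.000).
Solving J·Δ = −F gives Δ = (0.750, -1.000).
Then the next iterate is (s, t)₁ = (1.250, 1.000).
Re-evaluating at (1.250, 1.000): F = (-1.43750, 3.250), so ‖F‖₂ = 3.554.

3.554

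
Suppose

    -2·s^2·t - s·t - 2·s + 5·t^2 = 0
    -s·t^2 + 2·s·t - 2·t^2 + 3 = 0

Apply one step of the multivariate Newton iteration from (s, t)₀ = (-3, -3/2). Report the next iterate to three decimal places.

(-10.750, 4.604)

At (-3, -3/2): F = (39.750, 14.250).
Jacobian J = [[-4·s·t - t - 2, -2·s^2 - s + 10·t], [-t^2 + 2·t, -2·s·t + 2·s - 4·t]].
At the point, J = [[-18.500, -30.000], [-5.250, -9.000]] (det J = 9.000).
Solving J·Δ = −F gives Δ = (-7.750, 6.104).
Then the next iterate is (s, t)₁ = (-10.750, 4.604).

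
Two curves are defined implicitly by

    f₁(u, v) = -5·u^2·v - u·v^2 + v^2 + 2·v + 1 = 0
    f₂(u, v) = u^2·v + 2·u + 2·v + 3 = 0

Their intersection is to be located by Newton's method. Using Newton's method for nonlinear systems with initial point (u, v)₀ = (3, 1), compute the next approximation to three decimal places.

At (3, 1): F = (-44.000, 20.000).
Jacobian J = [[-10·u·v - v^2, -5·u^2 - 2·u·v + 2·v + 2], [2·u·v + 2, u^2 + 2]].
At the point, J = [[-31.000, -47.000], [8.000, 11.000]] (det J = 35.000).
Solving J·Δ = −F gives Δ = (-13.029, 7.657).
Then the next iterate is (u, v)₁ = (-10.029, 8.657).

(-10.029, 8.657)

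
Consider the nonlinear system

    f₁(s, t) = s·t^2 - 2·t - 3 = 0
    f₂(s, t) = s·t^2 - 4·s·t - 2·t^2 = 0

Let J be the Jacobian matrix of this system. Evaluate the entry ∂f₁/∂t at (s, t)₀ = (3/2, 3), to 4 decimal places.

∂f₁/∂t = 2·s·t - 2.
At (3/2, 3) this is 7.0000.

7.0000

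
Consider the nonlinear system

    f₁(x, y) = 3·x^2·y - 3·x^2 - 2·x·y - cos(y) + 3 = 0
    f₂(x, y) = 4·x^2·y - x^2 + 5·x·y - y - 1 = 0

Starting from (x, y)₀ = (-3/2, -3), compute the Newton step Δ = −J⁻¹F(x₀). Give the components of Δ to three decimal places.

(0.141, 2.713)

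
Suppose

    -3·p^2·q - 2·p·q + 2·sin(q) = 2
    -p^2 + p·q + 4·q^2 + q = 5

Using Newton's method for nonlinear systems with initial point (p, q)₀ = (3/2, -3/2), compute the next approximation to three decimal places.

(0.899, -1.426)

At (3/2, -3/2): F = (10.63001, -2.000).
Jacobian J = [[-6·p·q - 2·q, -3·p^2 - 2·p + 2·cos(q)], [-2·p + q, p + 8·q + 1]].
At the point, J = [[16.500, -9.60853], [-4.500, -9.500]] (det J = -199.98837).
Solving J·Δ = −F gives Δ = (-0.601, 0.074).
Then the next iterate is (p, q)₁ = (0.899, -1.426).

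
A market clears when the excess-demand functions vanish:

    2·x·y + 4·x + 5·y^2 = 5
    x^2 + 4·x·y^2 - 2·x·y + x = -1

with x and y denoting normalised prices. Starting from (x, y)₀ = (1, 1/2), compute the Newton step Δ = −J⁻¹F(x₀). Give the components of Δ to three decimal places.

At (1, 1/2): F = (1.250, 3.000).
Jacobian J = [[2·y + 4, 2·x + 10·y], [2·x + 4·y^2 - 2·y + 1, 8·x·y - 2·x]].
At the point, J = [[5.000, 7.000], [3.000, 2.000]] (det J = -11.000).
Solving J·Δ = −F gives Δ = (-1.682, 1.023).

(-1.682, 1.023)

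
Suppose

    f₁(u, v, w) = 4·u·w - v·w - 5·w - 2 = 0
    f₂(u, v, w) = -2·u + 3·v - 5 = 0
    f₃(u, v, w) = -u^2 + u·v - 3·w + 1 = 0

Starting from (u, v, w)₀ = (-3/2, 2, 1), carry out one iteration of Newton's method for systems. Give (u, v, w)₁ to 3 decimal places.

At (-3/2, 2, 1): F = (-15.000, 4.000, -7.250).
Jacobian J = [[4·w, -w, 4·u - v - 5], [-2, 3, 0], [-2·u + v, u, -3]].
At the point, J = [[4.000, -1.000, -13.000], [-2.000, 3.000, 0.000], [5.000, -1.500, -3.000]] (det J = 126.000).
Solving J·Δ = −F gives Δ = (0.649, -0.901, -0.885).
Then the next iterate is (u, v, w)₁ = (-0.851, 1.099, 0.115).

(-0.851, 1.099, 0.115)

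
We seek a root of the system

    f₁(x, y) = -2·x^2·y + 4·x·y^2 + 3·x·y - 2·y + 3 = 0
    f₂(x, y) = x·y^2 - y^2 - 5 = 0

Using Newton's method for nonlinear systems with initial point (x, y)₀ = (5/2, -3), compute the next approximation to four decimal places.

(7.5722, 3.0167)

At (5/2, -3): F = (114.0000, 8.5000).
Jacobian J = [[-4·x·y + 4·y^2 + 3·y, -2·x^2 + 8·x·y + 3·x - 2], [y^2, 2·x·y - 2·y]].
At the point, J = [[57.0000, -67.0000], [9.0000, -9.0000]] (det J = 90.0000).
Solving J·Δ = −F gives Δ = (5.0722, 6.0167).
Then the next iterate is (x, y)₁ = (7.5722, 3.0167).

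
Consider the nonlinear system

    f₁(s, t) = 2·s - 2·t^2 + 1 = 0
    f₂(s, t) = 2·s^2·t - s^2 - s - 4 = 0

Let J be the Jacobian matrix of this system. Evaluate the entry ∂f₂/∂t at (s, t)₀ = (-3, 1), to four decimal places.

∂f₂/∂t = 2·s^2.
At (-3, 1) this is 18.0000.

18.0000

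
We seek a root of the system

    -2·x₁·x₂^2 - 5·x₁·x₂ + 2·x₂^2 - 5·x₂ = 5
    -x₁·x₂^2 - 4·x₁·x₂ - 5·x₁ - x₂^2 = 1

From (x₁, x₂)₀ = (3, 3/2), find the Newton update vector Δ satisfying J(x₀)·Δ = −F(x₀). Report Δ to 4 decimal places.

(-2.3529, -0.4926)

At (3, 3/2): F = (-44.0000, -43.0000).
Jacobian J = [[-2·x₂^2 - 5·x₂, -4·x₁·x₂ - 5·x₁ + 4·x₂ - 5], [-x₂^2 - 4·x₂ - 5, -2·x₁·x₂ - 4·x₁ - 2·x₂]].
At the point, J = [[-12.0000, -32.0000], [-13.2500, -24.0000]] (det J = -136.0000).
Solving J·Δ = −F gives Δ = (-2.3529, -0.4926).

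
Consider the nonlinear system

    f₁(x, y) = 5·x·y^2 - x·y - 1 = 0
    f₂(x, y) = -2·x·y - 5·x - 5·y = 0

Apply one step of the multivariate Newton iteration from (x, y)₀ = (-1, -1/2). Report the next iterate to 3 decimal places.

(0.640, -0.520)

At (-1, -1/2): F = (-2.750, 6.500).
Jacobian J = [[5·y^2 - y, 10·x·y - x], [-2·y - 5, -2·x - 5]].
At the point, J = [[1.750, 6.000], [-4.000, -3.000]] (det J = 18.750).
Solving J·Δ = −F gives Δ = (1.640, -0.020).
Then the next iterate is (x, y)₁ = (0.640, -0.520).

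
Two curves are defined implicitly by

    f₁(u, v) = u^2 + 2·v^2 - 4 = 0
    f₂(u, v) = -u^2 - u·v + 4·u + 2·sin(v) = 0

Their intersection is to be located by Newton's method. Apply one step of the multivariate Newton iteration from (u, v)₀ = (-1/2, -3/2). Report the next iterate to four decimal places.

(0.2688, -1.5031)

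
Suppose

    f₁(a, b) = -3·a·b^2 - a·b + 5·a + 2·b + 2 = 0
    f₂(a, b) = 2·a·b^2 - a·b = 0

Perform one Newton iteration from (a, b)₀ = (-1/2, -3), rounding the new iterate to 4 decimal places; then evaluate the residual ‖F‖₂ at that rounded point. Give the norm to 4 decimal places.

646.4380

At (-1/2, -3): F = (5.5000, -10.5000).
Jacobian J = [[-3·b^2 - b + 5, -6·a·b - a + 2], [2·b^2 - b, 4·a·b - a]].
At the point, J = [[-19.0000, -6.5000], [21.0000, 6.5000]] (det J = 13.0000).
Solving J·Δ = −F gives Δ = (2.5000, -6.4615).
Then the next iterate is (a, b)₁ = (2.0000, -9.4615).
Re-evaluating at (2.0000, -9.4615): F = (-525.119893, 377.002929), so ‖F‖₂ = 646.4380.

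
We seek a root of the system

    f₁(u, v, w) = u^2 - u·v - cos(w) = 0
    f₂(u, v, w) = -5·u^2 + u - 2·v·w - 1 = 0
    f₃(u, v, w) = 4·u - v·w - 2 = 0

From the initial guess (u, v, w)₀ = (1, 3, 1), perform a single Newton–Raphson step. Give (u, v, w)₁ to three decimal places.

(0.471, 0.747, 0.712)

At (1, 3, 1): F = (-2.54030, -11.000, -1.000).
Jacobian J = [[2·u - v, -u, sin(w)], [-10·u + 1, -2·w, -2·v], [4, -w, -v]].
At the point, J = [[-1.000, -1.000, 0.84147], [-9.000, -2.000, -6.000], [4.000, -1.000, -3.000]] (det J = 65.30501).
Solving J·Δ = −F gives Δ = (-0.529, -2.253, -0.288).
Then the next iterate is (u, v, w)₁ = (0.471, 0.747, 0.712).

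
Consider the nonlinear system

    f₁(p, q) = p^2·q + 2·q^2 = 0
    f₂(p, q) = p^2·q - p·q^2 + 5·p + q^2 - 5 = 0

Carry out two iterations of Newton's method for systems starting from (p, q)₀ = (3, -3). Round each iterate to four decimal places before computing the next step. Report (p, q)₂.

(1.8828, -1.4779)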